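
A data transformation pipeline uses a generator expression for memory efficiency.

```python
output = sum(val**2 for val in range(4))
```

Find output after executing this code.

Step 1: Compute val**2 for each val in range(4):
  val=0: 0**2 = 0
  val=1: 1**2 = 1
  val=2: 2**2 = 4
  val=3: 3**2 = 9
Step 2: sum = 0 + 1 + 4 + 9 = 14.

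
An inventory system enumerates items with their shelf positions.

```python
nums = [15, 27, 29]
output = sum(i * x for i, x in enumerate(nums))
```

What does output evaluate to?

Step 1: Compute i * x for each (i, x) in enumerate([15, 27, 29]):
  i=0, x=15: 0*15 = 0
  i=1, x=27: 1*27 = 27
  i=2, x=29: 2*29 = 58
Step 2: sum = 0 + 27 + 58 = 85.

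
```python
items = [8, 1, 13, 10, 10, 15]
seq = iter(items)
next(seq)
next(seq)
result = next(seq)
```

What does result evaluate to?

Step 1: Create iterator over [8, 1, 13, 10, 10, 15].
Step 2: next() consumes 8.
Step 3: next() consumes 1.
Step 4: next() returns 13.
Therefore result = 13.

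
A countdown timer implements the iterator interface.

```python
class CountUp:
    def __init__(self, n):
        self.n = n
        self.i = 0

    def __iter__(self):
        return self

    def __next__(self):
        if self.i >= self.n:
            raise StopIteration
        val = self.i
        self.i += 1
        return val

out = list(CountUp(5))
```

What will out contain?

Step 1: CountUp(5) creates an iterator counting 0 to 4.
Step 2: list() consumes all values: [0, 1, 2, 3, 4].
Therefore out = [0, 1, 2, 3, 4].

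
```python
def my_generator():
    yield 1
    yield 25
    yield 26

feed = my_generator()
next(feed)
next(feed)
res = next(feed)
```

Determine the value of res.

Step 1: my_generator() creates a generator.
Step 2: next(feed) yields 1 (consumed and discarded).
Step 3: next(feed) yields 25 (consumed and discarded).
Step 4: next(feed) yields 26, assigned to res.
Therefore res = 26.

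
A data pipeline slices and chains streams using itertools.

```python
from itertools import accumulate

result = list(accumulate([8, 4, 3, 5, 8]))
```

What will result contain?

Step 1: accumulate computes running sums:
  + 8 = 8
  + 4 = 12
  + 3 = 15
  + 5 = 20
  + 8 = 28
Therefore result = [8, 12, 15, 20, 28].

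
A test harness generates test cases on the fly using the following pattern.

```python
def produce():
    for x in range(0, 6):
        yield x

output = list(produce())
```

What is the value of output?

Step 1: The generator yields each value from range(0, 6).
Step 2: list() consumes all yields: [0, 1, 2, 3, 4, 5].
Therefore output = [0, 1, 2, 3, 4, 5].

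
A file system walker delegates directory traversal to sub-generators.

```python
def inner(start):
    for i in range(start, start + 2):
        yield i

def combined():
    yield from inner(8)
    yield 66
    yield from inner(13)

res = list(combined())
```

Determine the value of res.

Step 1: combined() delegates to inner(8):
  yield 8
  yield 9
Step 2: yield 66
Step 3: Delegates to inner(13):
  yield 13
  yield 14
Therefore res = [8, 9, 66, 13, 14].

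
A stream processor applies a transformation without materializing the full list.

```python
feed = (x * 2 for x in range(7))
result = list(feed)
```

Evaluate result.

Step 1: For each x in range(7), compute x*2:
  x=0: 0*2 = 0
  x=1: 1*2 = 2
  x=2: 2*2 = 4
  x=3: 3*2 = 6
  x=4: 4*2 = 8
  x=5: 5*2 = 10
  x=6: 6*2 = 12
Therefore result = [0, 2, 4, 6, 8, 10, 12].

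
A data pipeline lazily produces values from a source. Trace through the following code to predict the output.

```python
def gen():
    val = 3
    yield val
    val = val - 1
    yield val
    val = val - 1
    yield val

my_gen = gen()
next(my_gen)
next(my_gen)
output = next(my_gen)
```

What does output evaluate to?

Step 1: Trace through generator execution:
  Yield 1: val starts at 3, yield 3
  Yield 2: val = 3 - 1 = 2, yield 2
  Yield 3: val = 2 - 1 = 1, yield 1
Step 2: First next() gets 3, second next() gets the second value, third next() yields 1.
Therefore output = 1.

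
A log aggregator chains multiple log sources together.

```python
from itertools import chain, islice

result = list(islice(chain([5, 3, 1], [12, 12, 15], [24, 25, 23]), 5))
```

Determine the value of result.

Step 1: chain([5, 3, 1], [12, 12, 15], [24, 25, 23]) = [5, 3, 1, 12, 12, 15, 24, 25, 23].
Step 2: islice takes first 5 elements: [5, 3, 1, 12, 12].
Therefore result = [5, 3, 1, 12, 12].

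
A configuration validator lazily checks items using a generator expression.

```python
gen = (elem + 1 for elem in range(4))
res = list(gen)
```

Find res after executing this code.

Step 1: For each elem in range(4), compute elem+1:
  elem=0: 0+1 = 1
  elem=1: 1+1 = 2
  elem=2: 2+1 = 3
  elem=3: 3+1 = 4
Therefore res = [1, 2, 3, 4].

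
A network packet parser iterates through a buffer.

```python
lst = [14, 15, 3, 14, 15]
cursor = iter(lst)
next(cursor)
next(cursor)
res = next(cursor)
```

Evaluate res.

Step 1: Create iterator over [14, 15, 3, 14, 15].
Step 2: next() consumes 14.
Step 3: next() consumes 15.
Step 4: next() returns 3.
Therefore res = 3.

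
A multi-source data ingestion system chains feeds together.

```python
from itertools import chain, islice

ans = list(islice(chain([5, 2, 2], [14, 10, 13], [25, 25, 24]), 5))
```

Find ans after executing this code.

Step 1: chain([5, 2, 2], [14, 10, 13], [25, 25, 24]) = [5, 2, 2, 14, 10, 13, 25, 25, 24].
Step 2: islice takes first 5 elements: [5, 2, 2, 14, 10].
Therefore ans = [5, 2, 2, 14, 10].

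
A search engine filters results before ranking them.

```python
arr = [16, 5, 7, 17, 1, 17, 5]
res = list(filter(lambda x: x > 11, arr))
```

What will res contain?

Step 1: Filter elements > 11:
  16: kept
  5: removed
  7: removed
  17: kept
  1: removed
  17: kept
  5: removed
Therefore res = [16, 17, 17].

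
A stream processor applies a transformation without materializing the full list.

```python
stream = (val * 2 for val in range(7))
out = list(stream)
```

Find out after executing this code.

Step 1: For each val in range(7), compute val*2:
  val=0: 0*2 = 0
  val=1: 1*2 = 2
  val=2: 2*2 = 4
  val=3: 3*2 = 6
  val=4: 4*2 = 8
  val=5: 5*2 = 10
  val=6: 6*2 = 12
Therefore out = [0, 2, 4, 6, 8, 10, 12].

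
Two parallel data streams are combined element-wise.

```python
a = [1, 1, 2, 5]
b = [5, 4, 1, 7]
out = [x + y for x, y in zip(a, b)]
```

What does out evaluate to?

Step 1: Add corresponding elements:
  1 + 5 = 6
  1 + 4 = 5
  2 + 1 = 3
  5 + 7 = 12
Therefore out = [6, 5, 3, 12].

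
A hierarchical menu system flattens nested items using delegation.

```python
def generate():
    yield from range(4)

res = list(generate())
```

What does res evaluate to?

Step 1: yield from delegates to the iterable, yielding each element.
Step 2: Collected values: [0, 1, 2, 3].
Therefore res = [0, 1, 2, 3].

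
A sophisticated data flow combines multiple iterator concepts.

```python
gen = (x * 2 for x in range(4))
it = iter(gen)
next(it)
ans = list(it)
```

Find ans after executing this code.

Step 1: Generator produces [0, 2, 4, 6].
Step 2: next(it) consumes first element (0).
Step 3: list(it) collects remaining: [2, 4, 6].
Therefore ans = [2, 4, 6].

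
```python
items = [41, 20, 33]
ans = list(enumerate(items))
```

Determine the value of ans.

Step 1: enumerate pairs each element with its index:
  (0, 41)
  (1, 20)
  (2, 33)
Therefore ans = [(0, 41), (1, 20), (2, 33)].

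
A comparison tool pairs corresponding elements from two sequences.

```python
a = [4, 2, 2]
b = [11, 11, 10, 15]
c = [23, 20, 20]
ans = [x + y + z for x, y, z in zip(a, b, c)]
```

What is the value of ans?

Step 1: zip three lists (truncates to shortest, len=3):
  4 + 11 + 23 = 38
  2 + 11 + 20 = 33
  2 + 10 + 20 = 32
Therefore ans = [38, 33, 32].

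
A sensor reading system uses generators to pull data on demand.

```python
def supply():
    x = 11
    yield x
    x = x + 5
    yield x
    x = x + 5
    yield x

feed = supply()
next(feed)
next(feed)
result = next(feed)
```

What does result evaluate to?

Step 1: Trace through generator execution:
  Yield 1: x starts at 11, yield 11
  Yield 2: x = 11 + 5 = 16, yield 16
  Yield 3: x = 16 + 5 = 21, yield 21
Step 2: First next() gets 11, second next() gets the second value, third next() yields 21.
Therefore result = 21.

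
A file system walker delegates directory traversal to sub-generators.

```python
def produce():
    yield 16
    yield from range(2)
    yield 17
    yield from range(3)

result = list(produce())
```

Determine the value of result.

Step 1: Trace yields in order:
  yield 16
  yield 0
  yield 1
  yield 17
  yield 0
  yield 1
  yield 2
Therefore result = [16, 0, 1, 17, 0, 1, 2].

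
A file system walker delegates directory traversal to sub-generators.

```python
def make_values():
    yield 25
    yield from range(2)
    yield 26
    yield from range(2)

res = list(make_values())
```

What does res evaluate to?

Step 1: Trace yields in order:
  yield 25
  yield 0
  yield 1
  yield 26
  yield 0
  yield 1
Therefore res = [25, 0, 1, 26, 0, 1].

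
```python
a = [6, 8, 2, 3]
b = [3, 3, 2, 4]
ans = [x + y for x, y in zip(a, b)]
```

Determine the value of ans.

Step 1: Add corresponding elements:
  6 + 3 = 9
  8 + 3 = 11
  2 + 2 = 4
  3 + 4 = 7
Therefore ans = [9, 11, 4, 7].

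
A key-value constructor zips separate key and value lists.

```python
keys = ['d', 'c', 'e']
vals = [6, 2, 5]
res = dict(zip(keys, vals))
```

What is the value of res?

Step 1: zip pairs keys with values:
  'd' -> 6
  'c' -> 2
  'e' -> 5
Therefore res = {'d': 6, 'c': 2, 'e': 5}.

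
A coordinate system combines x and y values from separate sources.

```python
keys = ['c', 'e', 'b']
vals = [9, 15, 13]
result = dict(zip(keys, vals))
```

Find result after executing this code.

Step 1: zip pairs keys with values:
  'c' -> 9
  'e' -> 15
  'b' -> 13
Therefore result = {'c': 9, 'e': 15, 'b': 13}.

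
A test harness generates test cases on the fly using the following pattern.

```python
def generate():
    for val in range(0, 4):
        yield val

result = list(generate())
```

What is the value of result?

Step 1: The generator yields each value from range(0, 4).
Step 2: list() consumes all yields: [0, 1, 2, 3].
Therefore result = [0, 1, 2, 3].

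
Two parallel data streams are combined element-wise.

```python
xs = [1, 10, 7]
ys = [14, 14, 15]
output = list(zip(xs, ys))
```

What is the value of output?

Step 1: zip pairs elements at same index:
  Index 0: (1, 14)
  Index 1: (10, 14)
  Index 2: (7, 15)
Therefore output = [(1, 14), (10, 14), (7, 15)].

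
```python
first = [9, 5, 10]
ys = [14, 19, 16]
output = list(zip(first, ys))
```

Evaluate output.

Step 1: zip pairs elements at same index:
  Index 0: (9, 14)
  Index 1: (5, 19)
  Index 2: (10, 16)
Therefore output = [(9, 14), (5, 19), (10, 16)].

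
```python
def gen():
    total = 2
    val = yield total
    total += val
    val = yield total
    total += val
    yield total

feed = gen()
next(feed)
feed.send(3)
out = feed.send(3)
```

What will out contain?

Step 1: next() -> yield total=2.
Step 2: send(3) -> val=3, total = 2+3 = 5, yield 5.
Step 3: send(3) -> val=3, total = 5+3 = 8, yield 8.
Therefore out = 8.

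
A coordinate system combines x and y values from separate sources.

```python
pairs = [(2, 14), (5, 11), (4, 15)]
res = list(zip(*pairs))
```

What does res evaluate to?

Step 1: zip(*pairs) transposes: unzips [(2, 14), (5, 11), (4, 15)] into separate sequences.
Step 2: First elements: (2, 5, 4), second elements: (14, 11, 15).
Therefore res = [(2, 5, 4), (14, 11, 15)].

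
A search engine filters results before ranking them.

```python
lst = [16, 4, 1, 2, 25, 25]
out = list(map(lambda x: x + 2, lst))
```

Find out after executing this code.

Step 1: Apply lambda x: x + 2 to each element:
  16 -> 18
  4 -> 6
  1 -> 3
  2 -> 4
  25 -> 27
  25 -> 27
Therefore out = [18, 6, 3, 4, 27, 27].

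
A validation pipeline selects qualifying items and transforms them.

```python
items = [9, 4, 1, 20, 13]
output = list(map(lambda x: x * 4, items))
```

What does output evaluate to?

Step 1: Apply lambda x: x * 4 to each element:
  9 -> 36
  4 -> 16
  1 -> 4
  20 -> 80
  13 -> 52
Therefore output = [36, 16, 4, 80, 52].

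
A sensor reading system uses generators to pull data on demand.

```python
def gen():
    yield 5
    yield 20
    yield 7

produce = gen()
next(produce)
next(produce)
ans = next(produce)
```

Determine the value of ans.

Step 1: gen() creates a generator.
Step 2: next(produce) yields 5 (consumed and discarded).
Step 3: next(produce) yields 20 (consumed and discarded).
Step 4: next(produce) yields 7, assigned to ans.
Therefore ans = 7.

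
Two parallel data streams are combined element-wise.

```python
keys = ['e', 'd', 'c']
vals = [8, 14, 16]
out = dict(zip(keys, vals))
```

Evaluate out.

Step 1: zip pairs keys with values:
  'e' -> 8
  'd' -> 14
  'c' -> 16
Therefore out = {'e': 8, 'd': 14, 'c': 16}.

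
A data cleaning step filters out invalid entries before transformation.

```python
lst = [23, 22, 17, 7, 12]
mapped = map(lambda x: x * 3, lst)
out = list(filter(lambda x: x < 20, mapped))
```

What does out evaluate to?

Step 1: Map x * 3:
  23 -> 69
  22 -> 66
  17 -> 51
  7 -> 21
  12 -> 36
Step 2: Filter for < 20:
  69: removed
  66: removed
  51: removed
  21: removed
  36: removed
Therefore out = [].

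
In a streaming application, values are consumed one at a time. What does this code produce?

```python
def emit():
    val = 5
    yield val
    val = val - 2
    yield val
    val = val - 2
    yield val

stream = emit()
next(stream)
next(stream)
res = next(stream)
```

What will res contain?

Step 1: Trace through generator execution:
  Yield 1: val starts at 5, yield 5
  Yield 2: val = 5 - 2 = 3, yield 3
  Yield 3: val = 3 - 2 = 1, yield 1
Step 2: First next() gets 5, second next() gets the second value, third next() yields 1.
Therefore res = 1.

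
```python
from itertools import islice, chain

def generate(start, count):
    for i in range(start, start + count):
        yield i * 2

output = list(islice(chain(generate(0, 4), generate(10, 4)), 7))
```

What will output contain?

Step 1: generate(0, 4) yields [0, 2, 4, 6].
Step 2: generate(10, 4) yields [20, 22, 24, 26].
Step 3: chain concatenates: [0, 2, 4, 6, 20, 22, 24, 26].
Step 4: islice takes first 7: [0, 2, 4, 6, 20, 22, 24].
Therefore output = [0, 2, 4, 6, 20, 22, 24].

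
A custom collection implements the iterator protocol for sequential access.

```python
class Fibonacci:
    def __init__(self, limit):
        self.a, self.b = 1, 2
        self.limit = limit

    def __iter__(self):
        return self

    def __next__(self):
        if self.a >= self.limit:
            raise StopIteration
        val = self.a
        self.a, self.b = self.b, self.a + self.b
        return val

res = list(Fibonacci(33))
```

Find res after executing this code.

Step 1: Fibonacci-like sequence (a=1, b=2) until >= 33:
  Yield 1, then a,b = 2,3
  Yield 2, then a,b = 3,5
  Yield 3, then a,b = 5,8
  Yield 5, then a,b = 8,13
  Yield 8, then a,b = 13,21
  Yield 13, then a,b = 21,34
  Yield 21, then a,b = 34,55
Step 2: 34 >= 33, stop.
Therefore res = [1, 2, 3, 5, 8, 13, 21].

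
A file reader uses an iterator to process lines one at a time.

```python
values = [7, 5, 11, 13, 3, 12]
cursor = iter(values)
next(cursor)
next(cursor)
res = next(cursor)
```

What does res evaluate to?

Step 1: Create iterator over [7, 5, 11, 13, 3, 12].
Step 2: next() consumes 7.
Step 3: next() consumes 5.
Step 4: next() returns 11.
Therefore res = 11.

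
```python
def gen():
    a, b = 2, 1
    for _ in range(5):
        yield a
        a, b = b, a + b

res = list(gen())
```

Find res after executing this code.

Step 1: Fibonacci-like sequence starting with a=2, b=1:
  Iteration 1: yield a=2, then a,b = 1,3
  Iteration 2: yield a=1, then a,b = 3,4
  Iteration 3: yield a=3, then a,b = 4,7
  Iteration 4: yield a=4, then a,b = 7,11
  Iteration 5: yield a=7, then a,b = 11,18
Therefore res = [2, 1, 3, 4, 7].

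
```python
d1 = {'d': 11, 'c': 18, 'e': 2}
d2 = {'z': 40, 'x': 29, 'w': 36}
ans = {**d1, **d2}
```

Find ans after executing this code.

Step 1: Merge d1 and d2 (d2 values override on key conflicts).
Step 2: d1 has keys ['d', 'c', 'e'], d2 has keys ['z', 'x', 'w'].
Therefore ans = {'d': 11, 'c': 18, 'e': 2, 'z': 40, 'x': 29, 'w': 36}.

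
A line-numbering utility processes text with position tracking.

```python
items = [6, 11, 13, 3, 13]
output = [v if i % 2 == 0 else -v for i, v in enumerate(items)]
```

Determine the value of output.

Step 1: For each (i, v), keep v if i is even, negate if odd:
  i=0 (even): keep 6
  i=1 (odd): negate to -11
  i=2 (even): keep 13
  i=3 (odd): negate to -3
  i=4 (even): keep 13
Therefore output = [6, -11, 13, -3, 13].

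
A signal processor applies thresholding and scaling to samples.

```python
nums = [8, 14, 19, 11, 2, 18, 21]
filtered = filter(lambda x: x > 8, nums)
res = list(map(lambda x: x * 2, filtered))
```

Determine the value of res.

Step 1: Filter nums for elements > 8:
  8: removed
  14: kept
  19: kept
  11: kept
  2: removed
  18: kept
  21: kept
Step 2: Map x * 2 on filtered [14, 19, 11, 18, 21]:
  14 -> 28
  19 -> 38
  11 -> 22
  18 -> 36
  21 -> 42
Therefore res = [28, 38, 22, 36, 42].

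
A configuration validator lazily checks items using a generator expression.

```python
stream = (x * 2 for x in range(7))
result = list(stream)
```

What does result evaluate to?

Step 1: For each x in range(7), compute x*2:
  x=0: 0*2 = 0
  x=1: 1*2 = 2
  x=2: 2*2 = 4
  x=3: 3*2 = 6
  x=4: 4*2 = 8
  x=5: 5*2 = 10
  x=6: 6*2 = 12
Therefore result = [0, 2, 4, 6, 8, 10, 12].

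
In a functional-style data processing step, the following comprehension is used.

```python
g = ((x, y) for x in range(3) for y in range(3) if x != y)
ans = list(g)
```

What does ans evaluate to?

Step 1: Nested generator over range(3) x range(3) where x != y:
  (0, 0): excluded (x == y)
  (0, 1): included
  (0, 2): included
  (1, 0): included
  (1, 1): excluded (x == y)
  (1, 2): included
  (2, 0): included
  (2, 1): included
  (2, 2): excluded (x == y)
Therefore ans = [(0, 1), (0, 2), (1, 0), (1, 2), (2, 0), (2, 1)].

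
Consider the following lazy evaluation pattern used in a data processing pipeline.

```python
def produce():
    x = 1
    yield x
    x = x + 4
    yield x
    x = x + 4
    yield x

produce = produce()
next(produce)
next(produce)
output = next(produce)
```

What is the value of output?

Step 1: Trace through generator execution:
  Yield 1: x starts at 1, yield 1
  Yield 2: x = 1 + 4 = 5, yield 5
  Yield 3: x = 5 + 4 = 9, yield 9
Step 2: First next() gets 1, second next() gets the second value, third next() yields 9.
Therefore output = 9.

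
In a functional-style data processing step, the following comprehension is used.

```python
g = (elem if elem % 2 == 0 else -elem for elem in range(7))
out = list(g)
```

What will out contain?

Step 1: For each elem in range(7), yield elem if even, else -elem:
  elem=0: even, yield 0
  elem=1: odd, yield -1
  elem=2: even, yield 2
  elem=3: odd, yield -3
  elem=4: even, yield 4
  elem=5: odd, yield -5
  elem=6: even, yield 6
Therefore out = [0, -1, 2, -3, 4, -5, 6].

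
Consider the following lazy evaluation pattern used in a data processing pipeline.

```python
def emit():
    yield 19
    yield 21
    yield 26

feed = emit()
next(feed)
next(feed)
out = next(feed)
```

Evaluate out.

Step 1: emit() creates a generator.
Step 2: next(feed) yields 19 (consumed and discarded).
Step 3: next(feed) yields 21 (consumed and discarded).
Step 4: next(feed) yields 26, assigned to out.
Therefore out = 26.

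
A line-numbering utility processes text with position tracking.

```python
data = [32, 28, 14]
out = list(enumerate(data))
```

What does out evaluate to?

Step 1: enumerate pairs each element with its index:
  (0, 32)
  (1, 28)
  (2, 14)
Therefore out = [(0, 32), (1, 28), (2, 14)].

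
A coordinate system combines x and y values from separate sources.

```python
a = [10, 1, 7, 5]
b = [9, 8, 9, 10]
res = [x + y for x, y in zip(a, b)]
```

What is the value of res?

Step 1: Add corresponding elements:
  10 + 9 = 19
  1 + 8 = 9
  7 + 9 = 16
  5 + 10 = 15
Therefore res = [19, 9, 16, 15].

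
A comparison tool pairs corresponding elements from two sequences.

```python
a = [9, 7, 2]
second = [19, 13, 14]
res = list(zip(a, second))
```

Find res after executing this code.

Step 1: zip pairs elements at same index:
  Index 0: (9, 19)
  Index 1: (7, 13)
  Index 2: (2, 14)
Therefore res = [(9, 19), (7, 13), (2, 14)].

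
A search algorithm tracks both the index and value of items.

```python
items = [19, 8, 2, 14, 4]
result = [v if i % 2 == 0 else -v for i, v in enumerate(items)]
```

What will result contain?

Step 1: For each (i, v), keep v if i is even, negate if odd:
  i=0 (even): keep 19
  i=1 (odd): negate to -8
  i=2 (even): keep 2
  i=3 (odd): negate to -14
  i=4 (even): keep 4
Therefore result = [19, -8, 2, -14, 4].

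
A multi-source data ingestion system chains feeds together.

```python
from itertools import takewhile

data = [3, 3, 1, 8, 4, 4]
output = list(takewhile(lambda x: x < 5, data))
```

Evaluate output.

Step 1: takewhile stops at first element >= 5:
  3 < 5: take
  3 < 5: take
  1 < 5: take
  8 >= 5: stop
Therefore output = [3, 3, 1].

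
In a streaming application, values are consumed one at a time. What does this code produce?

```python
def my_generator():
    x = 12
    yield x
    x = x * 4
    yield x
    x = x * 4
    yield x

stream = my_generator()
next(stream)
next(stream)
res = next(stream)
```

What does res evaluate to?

Step 1: Trace through generator execution:
  Yield 1: x starts at 12, yield 12
  Yield 2: x = 12 * 4 = 48, yield 48
  Yield 3: x = 48 * 4 = 192, yield 192
Step 2: First next() gets 12, second next() gets the second value, third next() yields 192.
Therefore res = 192.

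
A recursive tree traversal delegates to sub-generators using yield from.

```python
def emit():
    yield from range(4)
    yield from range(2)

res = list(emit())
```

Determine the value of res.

Step 1: Trace yields in order:
  yield 0
  yield 1
  yield 2
  yield 3
  yield 0
  yield 1
Therefore res = [0, 1, 2, 3, 0, 1].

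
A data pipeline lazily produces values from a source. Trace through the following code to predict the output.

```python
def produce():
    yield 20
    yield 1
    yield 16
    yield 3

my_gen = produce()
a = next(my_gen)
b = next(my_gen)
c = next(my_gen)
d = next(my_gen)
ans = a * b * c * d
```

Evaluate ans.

Step 1: Create generator and consume all values:
  a = next(my_gen) = 20
  b = next(my_gen) = 1
  c = next(my_gen) = 16
  d = next(my_gen) = 3
Step 2: ans = 20 * 1 * 16 * 3 = 960.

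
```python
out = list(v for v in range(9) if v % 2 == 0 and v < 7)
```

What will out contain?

Step 1: Filter range(9) where v % 2 == 0 and v < 7:
  v=0: both conditions met, included
  v=1: excluded (1 % 2 != 0)
  v=2: both conditions met, included
  v=3: excluded (3 % 2 != 0)
  v=4: both conditions met, included
  v=5: excluded (5 % 2 != 0)
  v=6: both conditions met, included
  v=7: excluded (7 % 2 != 0, 7 >= 7)
  v=8: excluded (8 >= 7)
Therefore out = [0, 2, 4, 6].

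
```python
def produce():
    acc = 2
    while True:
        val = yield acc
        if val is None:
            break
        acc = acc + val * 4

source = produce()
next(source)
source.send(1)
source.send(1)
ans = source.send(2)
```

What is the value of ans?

Step 1: next() -> yield acc=2.
Step 2: send(1) -> val=1, acc = 2 + 1*4 = 6, yield 6.
Step 3: send(1) -> val=1, acc = 6 + 1*4 = 10, yield 10.
Step 4: send(2) -> val=2, acc = 10 + 2*4 = 18, yield 18.
Therefore ans = 18.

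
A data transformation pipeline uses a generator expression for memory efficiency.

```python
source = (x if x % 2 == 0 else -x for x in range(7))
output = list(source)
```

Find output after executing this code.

Step 1: For each x in range(7), yield x if even, else -x:
  x=0: even, yield 0
  x=1: odd, yield -1
  x=2: even, yield 2
  x=3: odd, yield -3
  x=4: even, yield 4
  x=5: odd, yield -5
  x=6: even, yield 6
Therefore output = [0, -1, 2, -3, 4, -5, 6].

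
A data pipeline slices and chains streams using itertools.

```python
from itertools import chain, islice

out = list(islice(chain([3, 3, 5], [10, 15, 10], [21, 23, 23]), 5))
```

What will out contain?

Step 1: chain([3, 3, 5], [10, 15, 10], [21, 23, 23]) = [3, 3, 5, 10, 15, 10, 21, 23, 23].
Step 2: islice takes first 5 elements: [3, 3, 5, 10, 15].
Therefore out = [3, 3, 5, 10, 15].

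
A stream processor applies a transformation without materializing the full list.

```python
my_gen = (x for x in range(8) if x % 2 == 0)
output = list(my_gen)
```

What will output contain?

Step 1: Filter range(8) keeping only even values:
  x=0: even, included
  x=1: odd, excluded
  x=2: even, included
  x=3: odd, excluded
  x=4: even, included
  x=5: odd, excluded
  x=6: even, included
  x=7: odd, excluded
Therefore output = [0, 2, 4, 6].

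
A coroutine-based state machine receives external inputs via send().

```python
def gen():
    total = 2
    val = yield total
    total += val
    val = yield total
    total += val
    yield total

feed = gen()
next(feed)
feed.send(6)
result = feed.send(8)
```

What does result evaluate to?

Step 1: next() -> yield total=2.
Step 2: send(6) -> val=6, total = 2+6 = 8, yield 8.
Step 3: send(8) -> val=8, total = 8+8 = 16, yield 16.
Therefore result = 16.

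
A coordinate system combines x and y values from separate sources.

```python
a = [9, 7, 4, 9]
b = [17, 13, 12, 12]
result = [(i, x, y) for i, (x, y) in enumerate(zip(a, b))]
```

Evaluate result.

Step 1: enumerate(zip(a, b)) gives index with paired elements:
  i=0: (9, 17)
  i=1: (7, 13)
  i=2: (4, 12)
  i=3: (9, 12)
Therefore result = [(0, 9, 17), (1, 7, 13), (2, 4, 12), (3, 9, 12)].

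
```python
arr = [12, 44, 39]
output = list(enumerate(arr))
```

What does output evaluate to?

Step 1: enumerate pairs each element with its index:
  (0, 12)
  (1, 44)
  (2, 39)
Therefore output = [(0, 12), (1, 44), (2, 39)].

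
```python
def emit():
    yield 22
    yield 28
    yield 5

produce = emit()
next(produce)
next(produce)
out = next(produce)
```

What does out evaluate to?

Step 1: emit() creates a generator.
Step 2: next(produce) yields 22 (consumed and discarded).
Step 3: next(produce) yields 28 (consumed and discarded).
Step 4: next(produce) yields 5, assigned to out.
Therefore out = 5.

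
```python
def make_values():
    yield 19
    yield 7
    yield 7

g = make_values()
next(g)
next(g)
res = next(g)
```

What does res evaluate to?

Step 1: make_values() creates a generator.
Step 2: next(g) yields 19 (consumed and discarded).
Step 3: next(g) yields 7 (consumed and discarded).
Step 4: next(g) yields 7, assigned to res.
Therefore res = 7.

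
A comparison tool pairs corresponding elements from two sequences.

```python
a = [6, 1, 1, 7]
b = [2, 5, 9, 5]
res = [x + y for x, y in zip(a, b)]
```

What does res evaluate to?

Step 1: Add corresponding elements:
  6 + 2 = 8
  1 + 5 = 6
  1 + 9 = 10
  7 + 5 = 12
Therefore res = [8, 6, 10, 12].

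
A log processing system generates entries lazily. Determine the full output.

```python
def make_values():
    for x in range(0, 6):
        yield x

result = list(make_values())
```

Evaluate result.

Step 1: The generator yields each value from range(0, 6).
Step 2: list() consumes all yields: [0, 1, 2, 3, 4, 5].
Therefore result = [0, 1, 2, 3, 4, 5].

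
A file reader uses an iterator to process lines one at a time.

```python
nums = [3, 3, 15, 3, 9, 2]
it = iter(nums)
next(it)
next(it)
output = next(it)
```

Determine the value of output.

Step 1: Create iterator over [3, 3, 15, 3, 9, 2].
Step 2: next() consumes 3.
Step 3: next() consumes 3.
Step 4: next() returns 15.
Therefore output = 15.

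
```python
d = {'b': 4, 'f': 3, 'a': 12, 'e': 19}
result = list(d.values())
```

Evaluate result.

Step 1: d.values() returns the dictionary values in insertion order.
Therefore result = [4, 3, 12, 19].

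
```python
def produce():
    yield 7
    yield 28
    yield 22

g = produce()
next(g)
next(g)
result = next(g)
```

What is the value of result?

Step 1: produce() creates a generator.
Step 2: next(g) yields 7 (consumed and discarded).
Step 3: next(g) yields 28 (consumed and discarded).
Step 4: next(g) yields 22, assigned to result.
Therefore result = 22.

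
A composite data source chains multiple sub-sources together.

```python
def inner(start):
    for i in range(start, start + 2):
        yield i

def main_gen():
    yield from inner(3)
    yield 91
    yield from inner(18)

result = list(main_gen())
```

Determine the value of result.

Step 1: main_gen() delegates to inner(3):
  yield 3
  yield 4
Step 2: yield 91
Step 3: Delegates to inner(18):
  yield 18
  yield 19
Therefore result = [3, 4, 91, 18, 19].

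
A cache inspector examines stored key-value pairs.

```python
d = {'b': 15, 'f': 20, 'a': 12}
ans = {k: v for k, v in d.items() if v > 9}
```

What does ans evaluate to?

Step 1: Filter items where value > 9:
  'b': 15 > 9: kept
  'f': 20 > 9: kept
  'a': 12 > 9: kept
Therefore ans = {'b': 15, 'f': 20, 'a': 12}.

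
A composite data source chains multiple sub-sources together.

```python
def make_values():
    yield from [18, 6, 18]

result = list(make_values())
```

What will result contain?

Step 1: yield from delegates to the iterable, yielding each element.
Step 2: Collected values: [18, 6, 18].
Therefore result = [18, 6, 18].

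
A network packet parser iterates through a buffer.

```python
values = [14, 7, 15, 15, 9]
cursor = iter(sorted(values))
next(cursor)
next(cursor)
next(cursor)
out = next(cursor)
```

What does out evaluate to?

Step 1: sorted([14, 7, 15, 15, 9]) = [7, 9, 14, 15, 15].
Step 2: Create iterator and skip 3 elements.
Step 3: next() returns 15.
Therefore out = 15.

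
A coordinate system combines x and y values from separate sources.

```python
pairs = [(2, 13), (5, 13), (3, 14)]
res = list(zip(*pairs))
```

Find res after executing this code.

Step 1: zip(*pairs) transposes: unzips [(2, 13), (5, 13), (3, 14)] into separate sequences.
Step 2: First elements: (2, 5, 3), second elements: (13, 13, 14).
Therefore res = [(2, 5, 3), (13, 13, 14)].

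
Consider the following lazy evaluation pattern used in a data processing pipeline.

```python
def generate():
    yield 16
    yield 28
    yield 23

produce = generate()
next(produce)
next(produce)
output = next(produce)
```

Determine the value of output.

Step 1: generate() creates a generator.
Step 2: next(produce) yields 16 (consumed and discarded).
Step 3: next(produce) yields 28 (consumed and discarded).
Step 4: next(produce) yields 23, assigned to output.
Therefore output = 23.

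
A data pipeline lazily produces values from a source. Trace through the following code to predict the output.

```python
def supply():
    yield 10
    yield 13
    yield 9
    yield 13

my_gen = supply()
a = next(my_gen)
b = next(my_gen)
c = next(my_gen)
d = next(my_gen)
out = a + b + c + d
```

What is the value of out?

Step 1: Create generator and consume all values:
  a = next(my_gen) = 10
  b = next(my_gen) = 13
  c = next(my_gen) = 9
  d = next(my_gen) = 13
Step 2: out = 10 + 13 + 9 + 13 = 45.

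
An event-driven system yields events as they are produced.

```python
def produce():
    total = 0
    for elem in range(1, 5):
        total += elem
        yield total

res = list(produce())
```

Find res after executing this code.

Step 1: Generator accumulates running sum:
  elem=1: total = 1, yield 1
  elem=2: total = 3, yield 3
  elem=3: total = 6, yield 6
  elem=4: total = 10, yield 10
Therefore res = [1, 3, 6, 10].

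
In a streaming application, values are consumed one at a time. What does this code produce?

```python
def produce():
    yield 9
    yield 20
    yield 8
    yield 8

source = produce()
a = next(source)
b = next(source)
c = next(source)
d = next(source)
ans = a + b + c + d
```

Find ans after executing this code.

Step 1: Create generator and consume all values:
  a = next(source) = 9
  b = next(source) = 20
  c = next(source) = 8
  d = next(source) = 8
Step 2: ans = 9 + 20 + 8 + 8 = 45.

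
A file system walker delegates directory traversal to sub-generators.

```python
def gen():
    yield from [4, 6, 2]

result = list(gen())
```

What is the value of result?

Step 1: yield from delegates to the iterable, yielding each element.
Step 2: Collected values: [4, 6, 2].
Therefore result = [4, 6, 2].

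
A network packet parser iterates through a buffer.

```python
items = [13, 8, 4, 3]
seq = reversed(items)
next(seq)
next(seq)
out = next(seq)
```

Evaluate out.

Step 1: reversed([13, 8, 4, 3]) gives iterator: [3, 4, 8, 13].
Step 2: First next() = 3, second next() = 4.
Step 3: Third next() = 8.
Therefore out = 8.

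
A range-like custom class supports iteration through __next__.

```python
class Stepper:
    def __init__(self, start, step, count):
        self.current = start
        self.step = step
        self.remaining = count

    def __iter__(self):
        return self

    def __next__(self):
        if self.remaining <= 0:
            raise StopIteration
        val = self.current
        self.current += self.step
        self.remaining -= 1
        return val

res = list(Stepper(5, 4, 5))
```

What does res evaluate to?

Step 1: Stepper starts at 5, increments by 4, for 5 steps:
  Yield 5, then current += 4
  Yield 9, then current += 4
  Yield 13, then current += 4
  Yield 17, then current += 4
  Yield 21, then current += 4
Therefore res = [5, 9, 13, 17, 21].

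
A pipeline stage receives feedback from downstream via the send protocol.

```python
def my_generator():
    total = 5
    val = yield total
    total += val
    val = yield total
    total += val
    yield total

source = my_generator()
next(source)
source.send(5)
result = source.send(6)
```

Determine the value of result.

Step 1: next() -> yield total=5.
Step 2: send(5) -> val=5, total = 5+5 = 10, yield 10.
Step 3: send(6) -> val=6, total = 10+6 = 16, yield 16.
Therefore result = 16.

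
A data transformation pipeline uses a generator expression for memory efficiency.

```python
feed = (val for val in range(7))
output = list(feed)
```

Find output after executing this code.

Step 1: Generator expression iterates range(7): [0, 1, 2, 3, 4, 5, 6].
Step 2: list() collects all values.
Therefore output = [0, 1, 2, 3, 4, 5, 6].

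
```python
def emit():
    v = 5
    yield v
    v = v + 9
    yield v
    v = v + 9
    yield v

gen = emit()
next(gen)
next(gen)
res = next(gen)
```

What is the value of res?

Step 1: Trace through generator execution:
  Yield 1: v starts at 5, yield 5
  Yield 2: v = 5 + 9 = 14, yield 14
  Yield 3: v = 14 + 9 = 23, yield 23
Step 2: First next() gets 5, second next() gets the second value, third next() yields 23.
Therefore res = 23.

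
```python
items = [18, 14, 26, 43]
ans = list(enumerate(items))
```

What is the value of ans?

Step 1: enumerate pairs each element with its index:
  (0, 18)
  (1, 14)
  (2, 26)
  (3, 43)
Therefore ans = [(0, 18), (1, 14), (2, 26), (3, 43)].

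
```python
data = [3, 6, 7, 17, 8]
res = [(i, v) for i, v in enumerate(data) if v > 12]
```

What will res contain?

Step 1: Filter enumerate([3, 6, 7, 17, 8]) keeping v > 12:
  (0, 3): 3 <= 12, excluded
  (1, 6): 6 <= 12, excluded
  (2, 7): 7 <= 12, excluded
  (3, 17): 17 > 12, included
  (4, 8): 8 <= 12, excluded
Therefore res = [(3, 17)].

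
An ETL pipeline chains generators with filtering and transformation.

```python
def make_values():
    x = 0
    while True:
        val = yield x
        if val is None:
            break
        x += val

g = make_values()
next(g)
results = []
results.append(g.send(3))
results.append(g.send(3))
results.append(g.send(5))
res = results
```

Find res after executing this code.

Step 1: next(g) -> yield 0.
Step 2: send(3) -> x = 3, yield 3.
Step 3: send(3) -> x = 6, yield 6.
Step 4: send(5) -> x = 11, yield 11.
Therefore res = [3, 6, 11].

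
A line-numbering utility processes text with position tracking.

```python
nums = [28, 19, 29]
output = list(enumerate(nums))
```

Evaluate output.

Step 1: enumerate pairs each element with its index:
  (0, 28)
  (1, 19)
  (2, 29)
Therefore output = [(0, 28), (1, 19), (2, 29)].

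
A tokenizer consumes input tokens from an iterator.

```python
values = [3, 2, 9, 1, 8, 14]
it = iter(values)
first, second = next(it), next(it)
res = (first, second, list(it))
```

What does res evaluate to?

Step 1: Create iterator over [3, 2, 9, 1, 8, 14].
Step 2: first = 3, second = 2.
Step 3: Remaining elements: [9, 1, 8, 14].
Therefore res = (3, 2, [9, 1, 8, 14]).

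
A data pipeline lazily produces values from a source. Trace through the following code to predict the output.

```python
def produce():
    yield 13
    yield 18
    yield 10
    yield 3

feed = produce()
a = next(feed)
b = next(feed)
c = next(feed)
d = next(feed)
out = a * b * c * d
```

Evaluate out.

Step 1: Create generator and consume all values:
  a = next(feed) = 13
  b = next(feed) = 18
  c = next(feed) = 10
  d = next(feed) = 3
Step 2: out = 13 * 18 * 10 * 3 = 7020.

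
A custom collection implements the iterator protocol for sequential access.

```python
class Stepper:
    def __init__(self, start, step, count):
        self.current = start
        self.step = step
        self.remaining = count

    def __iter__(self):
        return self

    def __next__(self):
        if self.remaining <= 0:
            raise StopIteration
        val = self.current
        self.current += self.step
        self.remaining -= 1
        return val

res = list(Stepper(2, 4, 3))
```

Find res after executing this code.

Step 1: Stepper starts at 2, increments by 4, for 3 steps:
  Yield 2, then current += 4
  Yield 6, then current += 4
  Yield 10, then current += 4
Therefore res = [2, 6, 10].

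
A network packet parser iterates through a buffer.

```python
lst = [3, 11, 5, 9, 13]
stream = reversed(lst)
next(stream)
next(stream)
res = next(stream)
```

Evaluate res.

Step 1: reversed([3, 11, 5, 9, 13]) gives iterator: [13, 9, 5, 11, 3].
Step 2: First next() = 13, second next() = 9.
Step 3: Third next() = 5.
Therefore res = 5.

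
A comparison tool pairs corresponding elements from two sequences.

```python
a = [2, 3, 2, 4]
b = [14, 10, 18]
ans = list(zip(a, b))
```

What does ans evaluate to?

Step 1: zip stops at shortest (len(a)=4, len(b)=3):
  Index 0: (2, 14)
  Index 1: (3, 10)
  Index 2: (2, 18)
Step 2: Last element of a (4) has no pair, dropped.
Therefore ans = [(2, 14), (3, 10), (2, 18)].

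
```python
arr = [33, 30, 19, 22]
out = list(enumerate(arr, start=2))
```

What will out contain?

Step 1: enumerate with start=2:
  (2, 33)
  (3, 30)
  (4, 19)
  (5, 22)
Therefore out = [(2, 33), (3, 30), (4, 19), (5, 22)].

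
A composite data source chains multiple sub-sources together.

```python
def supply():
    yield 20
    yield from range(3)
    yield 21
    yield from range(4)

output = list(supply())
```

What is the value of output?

Step 1: Trace yields in order:
  yield 20
  yield 0
  yield 1
  yield 2
  yield 21
  yield 0
  yield 1
  yield 2
  yield 3
Therefore output = [20, 0, 1, 2, 21, 0, 1, 2, 3].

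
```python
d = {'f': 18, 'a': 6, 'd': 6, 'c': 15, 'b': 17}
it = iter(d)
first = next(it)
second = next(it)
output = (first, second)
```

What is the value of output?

Step 1: iter(d) iterates over keys: ['f', 'a', 'd', 'c', 'b'].
Step 2: first = next(it) = 'f', second = next(it) = 'a'.
Therefore output = ('f', 'a').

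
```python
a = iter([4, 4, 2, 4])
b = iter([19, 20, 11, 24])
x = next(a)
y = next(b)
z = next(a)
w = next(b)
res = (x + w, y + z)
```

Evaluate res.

Step 1: a iterates [4, 4, 2, 4], b iterates [19, 20, 11, 24].
Step 2: x = next(a) = 4, y = next(b) = 19.
Step 3: z = next(a) = 4, w = next(b) = 20.
Step 4: res = (4 + 20, 19 + 4) = (24, 23).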